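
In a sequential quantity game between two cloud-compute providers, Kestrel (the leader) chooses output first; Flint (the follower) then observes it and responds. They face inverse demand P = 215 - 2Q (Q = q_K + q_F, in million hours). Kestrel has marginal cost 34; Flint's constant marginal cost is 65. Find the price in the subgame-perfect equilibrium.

87

The follower Flint best-responds to any q_K: π_F = (215 - 2Q)q_F - 65q_F.
∂π_F/∂q_F = 150 - 2q_K - 4q_F = 0 gives the reaction function q_F = (150 - 2q_K)/4.
The leader anticipates this reaction. Substituting into P = 215 - 2Q gives P = 140 - q_K, so π_K = (140 - q_K)q_K - 34q_K.
The leader's first-order condition 106 - 2q_K = 0 yields q_K = 53.
Then q_F = (150 - 2·53)/4 = 11.
Total output Q = 64, so price P = 215 - 2·64 = 87.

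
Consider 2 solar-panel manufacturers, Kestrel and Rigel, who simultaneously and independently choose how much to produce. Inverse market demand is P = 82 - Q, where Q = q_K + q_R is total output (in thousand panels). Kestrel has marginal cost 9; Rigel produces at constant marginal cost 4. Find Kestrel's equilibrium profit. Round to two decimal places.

513.78

Kestrel's profit: π_K = (82 - Q)q_K - (9q_K). Setting ∂π_K/∂q_K = 0: 73 - 2q_K - (q_R) = 0.
Rigel's profit: π_R = (82 - Q)q_R - (4q_R). Setting ∂π_R/∂q_R = 0: 78 - 2q_R - (q_K) = 0.
So q_K = (73 - q_R)/2 and q_R = (78 - q_K)/2.
Substituting one into the other gives q_K = 68/3 and q_R = 83/3.
Price P = 82 - 151/3 = 95/3.
Kestrel's profit: (95/3 - 9)·(68/3) = 513.7778.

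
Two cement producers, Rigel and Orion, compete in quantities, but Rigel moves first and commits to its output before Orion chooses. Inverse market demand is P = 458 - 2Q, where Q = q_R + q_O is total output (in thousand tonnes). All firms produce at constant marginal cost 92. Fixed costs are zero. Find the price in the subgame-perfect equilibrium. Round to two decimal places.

The follower Orion best-responds to any q_R: π_O = (458 - 2Q)q_O - 92q_O.
∂π_O/∂q_O = 366 - 2q_R - 4q_O = 0 gives the reaction function q_O = (366 - 2q_R)/4.
The leader anticipates this reaction. Substituting into P = 458 - 2Q gives P = 275 - q_R, so π_R = (275 - q_R)q_R - 92q_R.
The leader's first-order condition 183 - 2q_R = 0 yields q_R = 183/2.
Then q_O = (366 - 2·(183/2))/4 = 183/4.
Total output Q = 549/4, so price P = 458 - 2·(549/4) = 367/2.

183.50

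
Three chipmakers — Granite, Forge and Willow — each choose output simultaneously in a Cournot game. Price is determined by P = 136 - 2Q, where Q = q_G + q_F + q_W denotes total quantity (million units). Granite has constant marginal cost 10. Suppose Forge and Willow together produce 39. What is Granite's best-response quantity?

12

With rivals' combined output fixed at 39, Granite's profit is π_G = (136 - 2·39 - 2q_G)q_G - (10q_G) = (58 - 2q_G)q_G - (10q_G).
∂π_G/∂q_G = 48 - 4q_G = 0, so q_G = 12.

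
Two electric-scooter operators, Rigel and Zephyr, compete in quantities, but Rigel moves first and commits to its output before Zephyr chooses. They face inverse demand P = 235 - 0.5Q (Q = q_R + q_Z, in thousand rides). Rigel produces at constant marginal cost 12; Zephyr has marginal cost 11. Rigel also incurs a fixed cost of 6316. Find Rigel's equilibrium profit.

6005

The follower Zephyr best-responds to any q_R: π_Z = (235 - 0.5Q)q_Z - 11q_Z.
Setting the follower's marginal profit to zero, 224 - (1/2)q_R - q_Z = 0, i.e. q_Z = (224 - (1/2)q_R).
The leader anticipates this reaction. Substituting into P = 235 - 0.5Q gives P = 123 - (1/4)q_R, so π_R = (123 - (1/4)q_R)q_R - 12q_R.
The leader's first-order condition 111 - (1/2)q_R = 0 yields q_R = 222.
Then q_Z = (224 - (1/2)·222) = 113.
Price P = 235 - (1/2)·335 = 135/2.
Rigel's profit: (135/2 - 12)·222 - 6316 = 6005.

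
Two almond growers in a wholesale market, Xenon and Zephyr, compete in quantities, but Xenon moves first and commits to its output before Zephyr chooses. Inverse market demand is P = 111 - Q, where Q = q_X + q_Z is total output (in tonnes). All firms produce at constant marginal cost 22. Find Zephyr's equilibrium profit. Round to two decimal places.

The follower Zephyr best-responds to any q_X: π_Z = (111 - Q)q_Z - 22q_Z.
Follower FOC: 89 - q_X - 2q_Z = 0, so q_Z(q_X) = (89 - q_X)/2.
The leader anticipates this reaction. Substituting into P = 111 - Q gives P = 133/2 - (1/2)q_X, so π_X = (133/2 - (1/2)q_X)q_X - 22q_X.
Maximising: ∂π_X/∂q_X = 89/2 - q_X = 0, giving q_X = 89/2.
Then q_Z = (89 - 89/2)/2 = 89/4.
Price P = 111 - 267/4 = 177/4.
Zephyr's profit: (177/4 - 22)·(89/4) = 495.0625.

495.06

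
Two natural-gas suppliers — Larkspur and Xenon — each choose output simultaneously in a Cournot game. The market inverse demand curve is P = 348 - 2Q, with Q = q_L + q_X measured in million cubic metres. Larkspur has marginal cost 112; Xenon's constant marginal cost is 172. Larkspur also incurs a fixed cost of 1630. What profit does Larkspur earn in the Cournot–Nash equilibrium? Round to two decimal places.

3237.56

Larkspur's profit: π_L = (348 - 2Q)q_L - (112q_L). Setting ∂π_L/∂q_L = 0: 236 - 4q_L - 2(q_X) = 0.
Xenon's profit: π_X = (348 - 2Q)q_X - (172q_X). Setting ∂π_X/∂q_X = 0: 176 - 4q_X - 2(q_L) = 0.
Rearranging gives the reaction functions q_L = (236 - 2q_X)/4 and q_X = (176 - 2q_L)/4.
Solving the pair: q_L = 148/3, q_X = 58/3.
Price P = 348 - 2·(206/3) = 632/3.
Larkspur's profit: (632/3 - 112)·(148/3) - 1630 = 3237.5556.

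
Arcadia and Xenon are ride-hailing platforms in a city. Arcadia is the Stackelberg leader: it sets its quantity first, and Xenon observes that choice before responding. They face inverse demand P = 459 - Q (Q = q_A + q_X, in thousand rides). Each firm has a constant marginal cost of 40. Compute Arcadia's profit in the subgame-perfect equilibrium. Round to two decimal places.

21945.13

Solve by backward induction. Given q_A, the follower Xenon maximises π_X = (459 - q_A - q_X)q_X - 40q_X.
Follower FOC: 419 - q_A - 2q_X = 0, so q_X(q_A) = (419 - q_A)/2.
Arcadia substitutes q_X(q_A) into its own profit: π_A = q_A(459 - q_A - (419 - q_A)/2) - 40q_A = (499/2 - (1/2)q_A)q_A - 40q_A.
The leader's first-order condition 419/2 - q_A = 0 yields q_A = 419/2.
Then q_X = (419 - 419/2)/2 = 419/4.
Price P = 459 - 1257/4 = 579/4.
Arcadia's profit: (579/4 - 40)·(419/2) = 21945.1250.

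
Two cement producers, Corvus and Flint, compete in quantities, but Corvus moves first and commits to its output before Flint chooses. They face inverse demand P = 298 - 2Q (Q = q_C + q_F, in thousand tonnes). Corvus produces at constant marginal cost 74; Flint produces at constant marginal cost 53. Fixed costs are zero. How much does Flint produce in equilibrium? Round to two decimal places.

The follower Flint best-responds to any q_C: π_F = (298 - 2Q)q_F - 53q_F.
Follower FOC: 245 - 2q_C - 4q_F = 0, so q_F(q_C) = (245 - 2q_C)/4.
Corvus substitutes q_F(q_C) into its own profit: π_C = q_C(298 - 2q_C - (245 - 2q_C)/2) - 74q_C = (351/2 - q_C)q_C - 74q_C.
The leader's first-order condition 203/2 - 2q_C = 0 yields q_C = 203/4.
Then q_F = (245 - 2·(203/4))/4 = 287/8.

35.88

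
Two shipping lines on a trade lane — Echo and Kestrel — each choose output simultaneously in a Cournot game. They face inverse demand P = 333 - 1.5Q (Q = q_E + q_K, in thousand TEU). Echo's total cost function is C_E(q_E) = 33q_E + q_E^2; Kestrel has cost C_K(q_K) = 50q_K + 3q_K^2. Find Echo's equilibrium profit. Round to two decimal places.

Echo's profit: π_E = (333 - 1.5Q)q_E - (33q_E + q_E²). Setting ∂π_E/∂q_E = 0: 300 - 5q_E - (3/2)(q_K) = 0.
Kestrel's first-order condition: 283 - 9q_K - (3/2)(q_E) = 0.
Best responses: q_E = (300 - (3/2)q_K)/5, q_K = (283 - (3/2)q_E)/9.
Substituting one into the other gives q_E = 53.2281 and q_K = 22.5731.
Price P = 333 - (3/2)·75.8012 = 219.2982.
Echo's profit: 219.2982·53.2281 - 33·53.2281 - 53.2281² = 7083.0686.

7083.07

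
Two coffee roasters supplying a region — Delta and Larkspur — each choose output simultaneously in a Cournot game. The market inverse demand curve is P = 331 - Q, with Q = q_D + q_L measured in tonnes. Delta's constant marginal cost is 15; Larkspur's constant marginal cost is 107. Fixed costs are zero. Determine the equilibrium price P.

151

Delta's profit: π_D = (331 - Q)q_D - (15q_D). Setting ∂π_D/∂q_D = 0: 316 - 2q_D - (q_L) = 0.
Larkspur's first-order condition: 224 - 2q_L - (q_D) = 0.
So q_D = (316 - q_L)/2 and q_L = (224 - q_D)/2.
Solving the pair: q_D = 136, q_L = 44.
Total output Q = 180, so price P = 331 - 180 = 151.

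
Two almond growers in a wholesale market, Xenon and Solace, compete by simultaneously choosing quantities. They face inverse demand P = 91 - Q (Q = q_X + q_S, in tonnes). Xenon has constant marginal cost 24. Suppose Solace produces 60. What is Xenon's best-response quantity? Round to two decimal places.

With the rival's output fixed at 60, Xenon's profit is π_X = (91 - 60 - q_X)q_X - (24q_X) = (31 - q_X)q_X - (24q_X).
∂π_X/∂q_X = 7 - 2q_X = 0, so q_X = 7/2.

3.50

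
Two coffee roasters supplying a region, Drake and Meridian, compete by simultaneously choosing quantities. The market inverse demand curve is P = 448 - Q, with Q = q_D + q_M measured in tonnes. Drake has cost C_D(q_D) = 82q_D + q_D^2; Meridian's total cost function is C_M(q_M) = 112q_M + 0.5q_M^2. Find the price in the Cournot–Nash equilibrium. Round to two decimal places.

289.82

Drake's profit: π_D = (448 - Q)q_D - (82q_D + q_D²). Setting ∂π_D/∂q_D = 0: 366 - 4q_D - (q_M) = 0.
Meridian's first-order condition: 336 - 3q_M - (q_D) = 0.
Rearranging gives the reaction functions q_D = (366 - q_M)/4 and q_M = (336 - q_D)/3.
Substituting one into the other gives q_D = 762/11 and q_M = 978/11.
Total output Q = 1740/11, so price P = 448 - 1740/11 = 289.8182.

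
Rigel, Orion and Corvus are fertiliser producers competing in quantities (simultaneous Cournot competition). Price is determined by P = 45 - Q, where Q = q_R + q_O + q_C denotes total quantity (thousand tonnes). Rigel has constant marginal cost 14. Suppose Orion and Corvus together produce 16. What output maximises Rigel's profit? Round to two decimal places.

7.50

With rivals' combined output fixed at 16, Rigel's profit is π_R = (45 - 16 - q_R)q_R - (14q_R) = (29 - q_R)q_R - (14q_R).
∂π_R/∂q_R = 15 - 2q_R = 0, so q_R = 15/2.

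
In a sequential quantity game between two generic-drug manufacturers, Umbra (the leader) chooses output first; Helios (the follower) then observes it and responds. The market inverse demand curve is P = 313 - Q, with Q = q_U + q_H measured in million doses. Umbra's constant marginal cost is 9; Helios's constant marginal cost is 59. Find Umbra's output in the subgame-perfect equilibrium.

177

Solve by backward induction. Given q_U, the follower Helios maximises π_H = (313 - q_U - q_H)q_H - 59q_H.
Setting the follower's marginal profit to zero, 254 - q_U - 2q_H = 0, i.e. q_H = (254 - q_U)/2.
The leader anticipates this reaction. Substituting into P = 313 - Q gives P = 186 - (1/2)q_U, so π_U = (186 - (1/2)q_U)q_U - 9q_U.
Maximising: ∂π_U/∂q_U = 177 - q_U = 0, giving q_U = 177.
Then q_H = (254 - 177)/2 = 77/2.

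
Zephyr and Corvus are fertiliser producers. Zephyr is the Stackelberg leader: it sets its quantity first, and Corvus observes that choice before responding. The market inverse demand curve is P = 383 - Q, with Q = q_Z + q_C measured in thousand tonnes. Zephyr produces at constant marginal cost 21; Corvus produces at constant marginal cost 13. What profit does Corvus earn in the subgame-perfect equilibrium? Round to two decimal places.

Solve by backward induction. Given q_Z, the follower Corvus maximises π_C = (383 - q_Z - q_C)q_C - 13q_C.
Follower FOC: 370 - q_Z - 2q_C = 0, so q_C(q_Z) = (370 - q_Z)/2.
The leader anticipates this reaction. Substituting into P = 383 - Q gives P = 198 - (1/2)q_Z, so π_Z = (198 - (1/2)q_Z)q_Z - 21q_Z.
The leader's first-order condition 177 - q_Z = 0 yields q_Z = 177.
Then q_C = (370 - 177)/2 = 193/2.
Price P = 383 - 547/2 = 219/2.
Corvus's profit: (219/2 - 13)·(193/2) = 9312.2500.

9312.25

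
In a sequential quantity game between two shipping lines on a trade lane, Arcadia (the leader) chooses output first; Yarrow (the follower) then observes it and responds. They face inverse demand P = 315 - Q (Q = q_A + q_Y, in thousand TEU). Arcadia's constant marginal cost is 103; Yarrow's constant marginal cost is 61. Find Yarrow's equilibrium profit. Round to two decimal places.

7140.25

The follower Yarrow best-responds to any q_A: π_Y = (315 - Q)q_Y - 61q_Y.
∂π_Y/∂q_Y = 254 - q_A - 2q_Y = 0 gives the reaction function q_Y = (254 - q_A)/2.
Arcadia substitutes q_Y(q_A) into its own profit: π_A = q_A(315 - q_A - (254 - q_A)/2) - 103q_A = (188 - (1/2)q_A)q_A - 103q_A.
Maximising: ∂π_A/∂q_A = 85 - q_A = 0, giving q_A = 85.
Then q_Y = (254 - 85)/2 = 169/2.
Price P = 315 - 339/2 = 291/2.
Yarrow's profit: (291/2 - 61)·(169/2) = 7140.2500.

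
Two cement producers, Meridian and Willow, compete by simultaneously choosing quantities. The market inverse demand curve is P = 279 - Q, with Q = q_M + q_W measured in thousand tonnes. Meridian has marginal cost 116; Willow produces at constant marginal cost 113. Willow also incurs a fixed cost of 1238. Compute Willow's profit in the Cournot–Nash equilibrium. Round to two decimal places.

1935.44

Meridian's profit: π_M = (279 - Q)q_M - (116q_M). Setting ∂π_M/∂q_M = 0: 163 - 2q_M - (q_W) = 0.
Willow's first-order condition: 166 - 2q_W - (q_M) = 0.
So q_M = (163 - q_W)/2 and q_W = (166 - q_M)/2.
Substituting one into the other gives q_M = 160/3 and q_W = 169/3.
Price P = 279 - 329/3 = 508/3.
Willow's profit: (508/3 - 113)·(169/3) - 1238 = 1935.4444.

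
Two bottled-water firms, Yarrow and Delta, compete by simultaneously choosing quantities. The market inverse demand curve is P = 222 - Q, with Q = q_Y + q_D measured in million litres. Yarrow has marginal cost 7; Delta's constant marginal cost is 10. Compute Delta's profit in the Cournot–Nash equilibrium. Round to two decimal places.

4853.44

Yarrow's profit: π_Y = (222 - Q)q_Y - (7q_Y). Setting ∂π_Y/∂q_Y = 0: 215 - 2q_Y - (q_D) = 0.
Delta's first-order condition: 212 - 2q_D - (q_Y) = 0.
Rearranging gives the reaction functions q_Y = (215 - q_D)/2 and q_D = (212 - q_Y)/2.
Substituting one into the other gives q_Y = 218/3 and q_D = 209/3.
Price P = 222 - 427/3 = 239/3.
Delta's profit: (239/3 - 10)·(209/3) = 4853.4444.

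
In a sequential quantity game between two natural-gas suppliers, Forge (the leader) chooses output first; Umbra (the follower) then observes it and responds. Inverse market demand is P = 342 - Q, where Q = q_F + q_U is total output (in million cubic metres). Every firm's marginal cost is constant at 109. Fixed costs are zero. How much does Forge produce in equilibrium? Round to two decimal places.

Solve by backward induction. Given q_F, the follower Umbra maximises π_U = (342 - q_F - q_U)q_U - 109q_U.
Setting the follower's marginal profit to zero, 233 - q_F - 2q_U = 0, i.e. q_U = (233 - q_F)/2.
Forge substitutes q_U(q_F) into its own profit: π_F = q_F(342 - q_F - (233 - q_F)/2) - 109q_F = (451/2 - (1/2)q_F)q_F - 109q_F.
The leader's first-order condition 233/2 - q_F = 0 yields q_F = 233/2.
Then q_U = (233 - 233/2)/2 = 233/4.

116.50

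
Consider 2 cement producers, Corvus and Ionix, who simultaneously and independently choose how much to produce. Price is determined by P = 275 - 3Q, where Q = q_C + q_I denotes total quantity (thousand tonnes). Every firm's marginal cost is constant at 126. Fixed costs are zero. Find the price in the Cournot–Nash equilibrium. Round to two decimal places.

A representative firm's profit is π_i = q_i(275 - 3Q) - 126q_i.
First-order condition (treating rivals' output as given): 149 - 6q_i - 3q_j = 0.
By symmetry each firm produces the same amount; substituting q_j = q_i yields q_i = 149/9.
Total output Q = 298/9, so price P = 275 - 3·(298/9) = 527/3.

175.67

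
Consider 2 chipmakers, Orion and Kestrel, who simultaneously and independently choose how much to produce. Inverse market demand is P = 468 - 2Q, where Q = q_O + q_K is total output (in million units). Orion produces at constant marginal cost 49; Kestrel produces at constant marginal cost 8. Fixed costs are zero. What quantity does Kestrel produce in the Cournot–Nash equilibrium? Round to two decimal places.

83.50

Orion's profit: π_O = (468 - 2Q)q_O - (49q_O). Setting ∂π_O/∂q_O = 0: 419 - 4q_O - 2(q_K) = 0.
Kestrel's profit: π_K = (468 - 2Q)q_K - (8q_K). Setting ∂π_K/∂q_K = 0: 460 - 4q_K - 2(q_O) = 0.
So q_O = (419 - 2q_K)/4 and q_K = (460 - 2q_O)/4.
Substituting one into the other gives q_O = 63 and q_K = 167/2.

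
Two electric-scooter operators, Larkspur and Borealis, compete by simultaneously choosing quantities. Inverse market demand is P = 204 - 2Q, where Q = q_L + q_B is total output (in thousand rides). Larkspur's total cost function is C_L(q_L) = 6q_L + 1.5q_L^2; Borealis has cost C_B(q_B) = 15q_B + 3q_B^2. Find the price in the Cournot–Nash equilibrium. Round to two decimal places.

Larkspur's profit: π_L = (204 - 2Q)q_L - (6q_L + (3/2)q_L²). Setting ∂π_L/∂q_L = 0: 198 - 7q_L - 2(q_B) = 0.
Borealis's first-order condition: 189 - 10q_B - 2(q_L) = 0.
Rearranging gives the reaction functions q_L = (198 - 2q_B)/7 and q_B = (189 - 2q_L)/10.
Substituting one into the other gives q_L = 267/11 and q_B = 309/22.
Total output Q = 843/22, so price P = 204 - 2·(843/22) = 1401/11.

127.36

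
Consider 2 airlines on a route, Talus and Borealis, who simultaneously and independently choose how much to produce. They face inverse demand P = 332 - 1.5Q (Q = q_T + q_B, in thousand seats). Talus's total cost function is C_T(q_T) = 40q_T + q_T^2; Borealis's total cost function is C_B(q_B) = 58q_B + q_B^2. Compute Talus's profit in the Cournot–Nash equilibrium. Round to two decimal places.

Talus's profit: π_T = (332 - 1.5Q)q_T - (40q_T + q_T²). Setting ∂π_T/∂q_T = 0: 292 - 5q_T - (3/2)(q_B) = 0.
Borealis's first-order condition: 274 - 5q_B - (3/2)(q_T) = 0.
Best responses: q_T = (292 - (3/2)q_B)/5, q_B = (274 - (3/2)q_T)/5.
Solving the pair: q_T = 46.1099, q_B = 40.9670.
Price P = 332 - (3/2)·(1132/13) = 201.3846.
Talus's profit: 201.3846·46.1099 - 40·46.1099 - 46.1099² = 5315.3049.

5315.30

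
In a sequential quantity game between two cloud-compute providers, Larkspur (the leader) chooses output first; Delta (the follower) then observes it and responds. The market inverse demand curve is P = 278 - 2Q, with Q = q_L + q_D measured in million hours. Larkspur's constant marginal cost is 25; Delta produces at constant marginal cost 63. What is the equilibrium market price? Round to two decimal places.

Solve by backward induction. Given q_L, the follower Delta maximises π_D = (278 - 2q_L - 2q_D)q_D - 63q_D.
Setting the follower's marginal profit to zero, 215 - 2q_L - 4q_D = 0, i.e. q_D = (215 - 2q_L)/4.
Larkspur substitutes q_D(q_L) into its own profit: π_L = q_L(278 - 2q_L - (215 - 2q_L)/2) - 25q_L = (341/2 - q_L)q_L - 25q_L.
Leader FOC: 291/2 - 2q_L = 0, so q_L = 291/4.
Then q_D = (215 - 2·(291/4))/4 = 139/8.
Total output Q = 721/8, so price P = 278 - 2·(721/8) = 391/4.

97.75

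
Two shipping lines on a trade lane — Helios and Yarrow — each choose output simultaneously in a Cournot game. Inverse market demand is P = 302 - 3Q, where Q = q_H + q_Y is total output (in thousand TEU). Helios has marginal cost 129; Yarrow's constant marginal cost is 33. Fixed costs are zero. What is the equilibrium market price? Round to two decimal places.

154.67

Helios's profit: π_H = (302 - 3Q)q_H - (129q_H). Setting ∂π_H/∂q_H = 0: 173 - 6q_H - 3(q_Y) = 0.
Yarrow's first-order condition: 269 - 6q_Y - 3(q_H) = 0.
Best responses: q_H = (173 - 3q_Y)/6, q_Y = (269 - 3q_H)/6.
Solving the pair: q_H = 77/9, q_Y = 365/9.
Total output Q = 442/9, so price P = 302 - 3·(442/9) = 464/3.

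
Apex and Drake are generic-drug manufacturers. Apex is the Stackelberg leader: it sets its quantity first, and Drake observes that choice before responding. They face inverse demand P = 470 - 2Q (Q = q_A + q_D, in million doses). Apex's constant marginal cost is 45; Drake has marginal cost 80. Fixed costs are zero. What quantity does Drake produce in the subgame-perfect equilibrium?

Solve by backward induction. Given q_A, the follower Drake maximises π_D = (470 - 2q_A - 2q_D)q_D - 80q_D.
Follower FOC: 390 - 2q_A - 4q_D = 0, so q_D(q_A) = (390 - 2q_A)/4.
The leader anticipates this reaction. Substituting into P = 470 - 2Q gives P = 275 - q_A, so π_A = (275 - q_A)q_A - 45q_A.
Maximising: ∂π_A/∂q_A = 230 - 2q_A = 0, giving q_A = 115.
Then q_D = (390 - 2·115)/4 = 40.

40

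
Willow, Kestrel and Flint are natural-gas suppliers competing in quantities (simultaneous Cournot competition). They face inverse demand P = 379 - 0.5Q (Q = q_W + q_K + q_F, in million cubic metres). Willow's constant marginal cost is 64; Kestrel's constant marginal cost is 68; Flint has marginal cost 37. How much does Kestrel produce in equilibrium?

Willow's profit: π_W = (379 - 0.5Q)q_W - (64q_W). Setting ∂π_W/∂q_W = 0: 315 - q_W - (1/2)(q_K + q_F) = 0.
Kestrel's profit: π_K = (379 - 0.5Q)q_K - (68q_K). Setting ∂π_K/∂q_K = 0: 311 - q_K - (1/2)(q_W + q_F) = 0.
Flint's profit: π_F = (379 - 0.5Q)q_F - (37q_F). Setting ∂π_F/∂q_F = 0: 342 - q_F - (1/2)(q_W + q_K) = 0.
Adding the 3 first-order conditions: 968 − 2Q = 0, so Q = 484.
Back-substituting: q_W = (315 − 242)/(1/2) = 146, q_K = (311 − 242)/(1/2) = 138, q_F = (342 − 242)/(1/2) = 200.

138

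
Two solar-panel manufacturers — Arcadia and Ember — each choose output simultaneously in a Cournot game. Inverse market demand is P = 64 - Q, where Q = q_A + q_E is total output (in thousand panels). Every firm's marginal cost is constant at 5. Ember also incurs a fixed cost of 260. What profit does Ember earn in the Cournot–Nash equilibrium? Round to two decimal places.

Each firm earns π_i = (64 - Q)q_i - 5q_i.
First-order condition (treating rivals' output as given): 59 - 2q_i - q_j = 0.
By symmetry each firm produces the same amount; substituting q_j = q_i yields q_i = 59/3.
Price P = 64 - 118/3 = 74/3.
Ember's profit: (74/3 - 5)·(59/3) - 260 = 1141/9.

126.78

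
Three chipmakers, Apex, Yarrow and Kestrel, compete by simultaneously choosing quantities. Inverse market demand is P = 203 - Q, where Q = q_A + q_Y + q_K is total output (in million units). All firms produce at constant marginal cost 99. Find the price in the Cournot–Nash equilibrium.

125

Each firm earns π_i = (203 - Q)q_i - 99q_i.
First-order condition (treating rivals' output as given): 104 - 2q_i - Σ_{j≠i} q_j = 0.
By symmetry each firm produces the same amount; substituting Σ_{j≠i} q_j = 2q_i yields q_i = 104/4 = 26.
Total output Q = 78, so price P = 203 - 78 = 125.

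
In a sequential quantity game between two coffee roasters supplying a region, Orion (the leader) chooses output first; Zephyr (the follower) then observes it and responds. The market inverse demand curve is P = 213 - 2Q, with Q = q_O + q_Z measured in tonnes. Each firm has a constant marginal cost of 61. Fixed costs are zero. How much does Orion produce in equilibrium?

Solve by backward induction. Given q_O, the follower Zephyr maximises π_Z = (213 - 2q_O - 2q_Z)q_Z - 61q_Z.
Follower FOC: 152 - 2q_O - 4q_Z = 0, so q_Z(q_O) = (152 - 2q_O)/4.
The leader anticipates this reaction. Substituting into P = 213 - 2Q gives P = 137 - q_O, so π_O = (137 - q_O)q_O - 61q_O.
Leader FOC: 76 - 2q_O = 0, so q_O = 38.
Then q_Z = (152 - 2·38)/4 = 19.

38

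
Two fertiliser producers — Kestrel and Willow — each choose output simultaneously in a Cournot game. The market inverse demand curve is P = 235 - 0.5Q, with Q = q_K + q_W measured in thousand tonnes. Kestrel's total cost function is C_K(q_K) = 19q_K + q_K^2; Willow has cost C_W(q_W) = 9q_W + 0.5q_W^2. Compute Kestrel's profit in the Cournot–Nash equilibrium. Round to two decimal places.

Kestrel's profit: π_K = (235 - 0.5Q)q_K - (19q_K + q_K²). Setting ∂π_K/∂q_K = 0: 216 - 3q_K - (1/2)(q_W) = 0.
Willow's first-order condition: 226 - 2q_W - (1/2)(q_K) = 0.
Best responses: q_K = (216 - (1/2)q_W)/3, q_W = (226 - (1/2)q_K)/2.
Substituting one into the other gives q_K = 1276/23 and q_W = 99.1304.
Price P = 235 - (1/2)·154.6087 = 157.6957.
Kestrel's profit: 157.6957·(1276/23) - 19·(1276/23) - (1276/23)² = 4616.7561.

4616.76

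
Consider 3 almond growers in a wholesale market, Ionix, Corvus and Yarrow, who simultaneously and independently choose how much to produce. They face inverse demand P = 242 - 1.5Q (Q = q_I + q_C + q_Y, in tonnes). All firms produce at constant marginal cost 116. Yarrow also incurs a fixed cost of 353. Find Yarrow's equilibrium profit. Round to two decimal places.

A representative firm's profit is π_i = q_i(242 - 1.5Q) - 116q_i.
Setting ∂π_i/∂q_i = 0 with rivals' quantities fixed: 126 - 3q_i - (3/2)·Σ_{j≠i} q_j = 0.
By symmetry each firm produces the same amount; substituting Σ_{j≠i} q_j = 2q_i yields q_i = 126/6 = 21.
Price P = 242 - (3/2)·63 = 295/2.
Yarrow's profit: (295/2 - 116)·21 - 353 = 617/2.

308.50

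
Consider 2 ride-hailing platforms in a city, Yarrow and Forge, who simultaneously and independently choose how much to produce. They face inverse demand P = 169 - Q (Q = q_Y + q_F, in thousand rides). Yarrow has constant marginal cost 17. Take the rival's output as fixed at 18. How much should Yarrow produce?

67

With the rival's output fixed at 18, Yarrow's profit is π_Y = (169 - 18 - q_Y)q_Y - (17q_Y) = (151 - q_Y)q_Y - (17q_Y).
∂π_Y/∂q_Y = 134 - 2q_Y = 0, so q_Y = 67.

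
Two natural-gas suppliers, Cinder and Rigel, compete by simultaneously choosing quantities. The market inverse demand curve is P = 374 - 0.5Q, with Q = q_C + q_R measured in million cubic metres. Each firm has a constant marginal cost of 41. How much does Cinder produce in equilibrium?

222

A representative firm's profit is π_i = q_i(374 - 0.5Q) - 41q_i.
Setting ∂π_i/∂q_i = 0 with rivals' quantities fixed: 333 - q_i - (1/2)q_j = 0.
With identical firms every q_j equals q_i, so q_j = q_i and 333 = (3/2)q_i, giving q_i = 222.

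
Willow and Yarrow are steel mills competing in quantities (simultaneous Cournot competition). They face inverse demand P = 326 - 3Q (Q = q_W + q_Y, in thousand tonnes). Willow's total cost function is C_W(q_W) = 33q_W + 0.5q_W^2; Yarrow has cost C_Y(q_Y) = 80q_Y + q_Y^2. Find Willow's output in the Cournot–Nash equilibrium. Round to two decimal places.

34.17

Willow's profit: π_W = (326 - 3Q)q_W - (33q_W + (1/2)q_W²). Setting ∂π_W/∂q_W = 0: 293 - 7q_W - 3(q_Y) = 0.
Yarrow's first-order condition: 246 - 8q_Y - 3(q_W) = 0.
Rearranging gives the reaction functions q_W = (293 - 3q_Y)/7 and q_Y = (246 - 3q_W)/8.
Solving the pair: q_W = 1606/47, q_Y = 843/47.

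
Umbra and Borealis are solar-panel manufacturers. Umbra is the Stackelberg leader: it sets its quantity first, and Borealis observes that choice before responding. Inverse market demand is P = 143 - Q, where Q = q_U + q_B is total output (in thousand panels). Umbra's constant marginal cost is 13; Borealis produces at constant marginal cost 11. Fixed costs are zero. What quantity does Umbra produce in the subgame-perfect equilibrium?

The follower Borealis best-responds to any q_U: π_B = (143 - Q)q_B - 11q_B.
∂π_B/∂q_B = 132 - q_U - 2q_B = 0 gives the reaction function q_B = (132 - q_U)/2.
The leader anticipates this reaction. Substituting into P = 143 - Q gives P = 77 - (1/2)q_U, so π_U = (77 - (1/2)q_U)q_U - 13q_U.
Maximising: ∂π_U/∂q_U = 64 - q_U = 0, giving q_U = 64.
Then q_B = (132 - 64)/2 = 34.

64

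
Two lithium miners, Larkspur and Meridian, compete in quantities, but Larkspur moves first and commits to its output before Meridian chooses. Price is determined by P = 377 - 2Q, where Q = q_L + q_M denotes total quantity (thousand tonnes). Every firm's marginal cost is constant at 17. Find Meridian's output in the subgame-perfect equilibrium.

Solve by backward induction. Given q_L, the follower Meridian maximises π_M = (377 - 2q_L - 2q_M)q_M - 17q_M.
∂π_M/∂q_M = 360 - 2q_L - 4q_M = 0 gives the reaction function q_M = (360 - 2q_L)/4.
The leader anticipates this reaction. Substituting into P = 377 - 2Q gives P = 197 - q_L, so π_L = (197 - q_L)q_L - 17q_L.
Maximising: ∂π_L/∂q_L = 180 - 2q_L = 0, giving q_L = 90.
Then q_M = (360 - 2·90)/4 = 45.

45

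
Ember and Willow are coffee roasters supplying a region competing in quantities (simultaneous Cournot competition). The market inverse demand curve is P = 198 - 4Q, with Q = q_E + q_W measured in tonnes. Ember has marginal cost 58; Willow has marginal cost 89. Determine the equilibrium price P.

Ember's profit: π_E = (198 - 4Q)q_E - (58q_E). Setting ∂π_E/∂q_E = 0: 140 - 8q_E - 4(q_W) = 0.
Willow's profit: π_W = (198 - 4Q)q_W - (89q_W). Setting ∂π_W/∂q_W = 0: 109 - 8q_W - 4(q_E) = 0.
So q_E = (140 - 4q_W)/8 and q_W = (109 - 4q_E)/8.
Solving the pair: q_E = 57/4, q_W = 13/2.
Total output Q = 83/4, so price P = 198 - 4·(83/4) = 115.

115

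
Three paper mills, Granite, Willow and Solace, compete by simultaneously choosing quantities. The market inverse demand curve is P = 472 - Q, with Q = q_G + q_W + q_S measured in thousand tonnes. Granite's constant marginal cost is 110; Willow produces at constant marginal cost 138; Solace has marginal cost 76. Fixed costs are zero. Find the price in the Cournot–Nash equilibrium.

199

Granite's profit: π_G = (472 - Q)q_G - (110q_G). Setting ∂π_G/∂q_G = 0: 362 - 2q_G - (q_W + q_S) = 0.
Willow's first-order condition: 334 - 2q_W - (q_G + q_S) = 0.
Solace's profit: π_S = (472 - Q)q_S - (76q_S). Setting ∂π_S/∂q_S = 0: 396 - 2q_S - (q_G + q_W) = 0.
Summing all 3 equations gives 1092 − 4Q = 0, hence Q = 273.
Back-substituting: q_G = (362 − 273) = 89, q_W = (334 − 273) = 61, q_S = (396 − 273) = 123.
Total output Q = 273, so price P = 472 - 273 = 199.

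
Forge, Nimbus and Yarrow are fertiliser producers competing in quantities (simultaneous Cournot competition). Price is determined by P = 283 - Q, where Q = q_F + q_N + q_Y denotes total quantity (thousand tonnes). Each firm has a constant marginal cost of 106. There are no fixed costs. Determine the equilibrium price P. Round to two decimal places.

Each firm earns π_i = (283 - Q)q_i - 106q_i.
First-order condition (treating rivals' output as given): 177 - 2q_i - Σ_{j≠i} q_j = 0.
With identical firms every q_j equals q_i, so Σ_{j≠i} q_j = 2q_i and 177 = 4q_i, giving q_i = 177/4.
Total output Q = 531/4, so price P = 283 - 531/4 = 601/4.

150.25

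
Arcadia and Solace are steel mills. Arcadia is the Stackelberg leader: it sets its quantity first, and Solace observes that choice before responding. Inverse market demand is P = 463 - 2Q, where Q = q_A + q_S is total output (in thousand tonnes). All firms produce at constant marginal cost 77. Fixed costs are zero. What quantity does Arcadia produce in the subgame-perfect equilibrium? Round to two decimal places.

The follower Solace best-responds to any q_A: π_S = (463 - 2Q)q_S - 77q_S.
Setting the follower's marginal profit to zero, 386 - 2q_A - 4q_S = 0, i.e. q_S = (386 - 2q_A)/4.
Arcadia substitutes q_S(q_A) into its own profit: π_A = q_A(463 - 2q_A - (386 - 2q_A)/2) - 77q_A = (270 - q_A)q_A - 77q_A.
Leader FOC: 193 - 2q_A = 0, so q_A = 193/2.
Then q_S = (386 - 2·(193/2))/4 = 193/4.

96.50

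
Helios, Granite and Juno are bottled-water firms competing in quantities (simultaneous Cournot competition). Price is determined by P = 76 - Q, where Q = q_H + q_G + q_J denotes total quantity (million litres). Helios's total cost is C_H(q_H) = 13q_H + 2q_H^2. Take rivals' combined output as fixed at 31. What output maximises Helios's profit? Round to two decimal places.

5.33

With rivals' combined output fixed at 31, Helios's profit is π_H = (76 - 31 - q_H)q_H - (13q_H + 2q_H²) = (45 - q_H)q_H - (13q_H + 2q_H²).
∂π_H/∂q_H = 32 - 6q_H = 0, so q_H = 16/3.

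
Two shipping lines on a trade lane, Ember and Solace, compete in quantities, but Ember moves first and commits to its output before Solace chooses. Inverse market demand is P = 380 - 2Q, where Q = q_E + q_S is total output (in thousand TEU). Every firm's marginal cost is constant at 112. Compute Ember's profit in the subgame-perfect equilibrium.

The follower Solace best-responds to any q_E: π_S = (380 - 2Q)q_S - 112q_S.
Follower FOC: 268 - 2q_E - 4q_S = 0, so q_S(q_E) = (268 - 2q_E)/4.
The leader anticipates this reaction. Substituting into P = 380 - 2Q gives P = 246 - q_E, so π_E = (246 - q_E)q_E - 112q_E.
Maximising: ∂π_E/∂q_E = 134 - 2q_E = 0, giving q_E = 67.
Then q_S = (268 - 2·67)/4 = 67/2.
Price P = 380 - 2·(201/2) = 179.
Ember's profit: (179 - 112)·67 = 4489.

4489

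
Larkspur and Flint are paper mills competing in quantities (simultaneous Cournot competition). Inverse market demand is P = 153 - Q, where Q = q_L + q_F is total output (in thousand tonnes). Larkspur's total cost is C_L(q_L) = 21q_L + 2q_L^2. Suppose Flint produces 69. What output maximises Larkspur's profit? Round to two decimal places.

10.50

With the rival's output fixed at 69, Larkspur's profit is π_L = (153 - 69 - q_L)q_L - (21q_L + 2q_L²) = (84 - q_L)q_L - (21q_L + 2q_L²).
∂π_L/∂q_L = 63 - 6q_L = 0, so q_L = 21/2.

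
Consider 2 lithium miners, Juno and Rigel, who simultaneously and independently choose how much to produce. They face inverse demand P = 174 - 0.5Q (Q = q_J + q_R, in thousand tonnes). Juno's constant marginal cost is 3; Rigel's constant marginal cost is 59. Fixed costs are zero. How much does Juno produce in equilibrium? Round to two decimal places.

151.33

Juno's profit: π_J = (174 - 0.5Q)q_J - (3q_J). Setting ∂π_J/∂q_J = 0: 171 - q_J - (1/2)(q_R) = 0.
Rigel's profit: π_R = (174 - 0.5Q)q_R - (59q_R). Setting ∂π_R/∂q_R = 0: 115 - q_R - (1/2)(q_J) = 0.
Best responses: q_J = (171 - (1/2)q_R), q_R = (115 - (1/2)q_J).
Substituting one into the other gives q_J = 454/3 and q_R = 118/3.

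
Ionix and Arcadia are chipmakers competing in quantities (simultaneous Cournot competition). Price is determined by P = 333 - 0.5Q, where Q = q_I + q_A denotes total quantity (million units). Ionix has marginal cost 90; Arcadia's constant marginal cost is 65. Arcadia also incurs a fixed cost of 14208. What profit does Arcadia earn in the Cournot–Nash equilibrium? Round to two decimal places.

4869.56

Ionix's profit: π_I = (333 - 0.5Q)q_I - (90q_I). Setting ∂π_I/∂q_I = 0: 243 - q_I - (1/2)(q_A) = 0.
Arcadia's first-order condition: 268 - q_A - (1/2)(q_I) = 0.
Best responses: q_I = (243 - (1/2)q_A), q_A = (268 - (1/2)q_I).
Solving the pair: q_I = 436/3, q_A = 586/3.
Price P = 333 - (1/2)·(1022/3) = 488/3.
Arcadia's profit: (488/3 - 65)·(586/3) - 14208 = 4869.5556.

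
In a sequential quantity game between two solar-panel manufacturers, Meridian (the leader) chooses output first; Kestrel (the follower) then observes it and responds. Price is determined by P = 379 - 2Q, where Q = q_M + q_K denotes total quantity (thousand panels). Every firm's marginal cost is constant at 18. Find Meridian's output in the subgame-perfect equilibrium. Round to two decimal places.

90.25

Solve by backward induction. Given q_M, the follower Kestrel maximises π_K = (379 - 2q_M - 2q_K)q_K - 18q_K.
Setting the follower's marginal profit to zero, 361 - 2q_M - 4q_K = 0, i.e. q_K = (361 - 2q_M)/4.
Meridian substitutes q_K(q_M) into its own profit: π_M = q_M(379 - 2q_M - (361 - 2q_M)/2) - 18q_M = (397/2 - q_M)q_M - 18q_M.
The leader's first-order condition 361/2 - 2q_M = 0 yields q_M = 361/4.
Then q_K = (361 - 2·(361/4))/4 = 361/8.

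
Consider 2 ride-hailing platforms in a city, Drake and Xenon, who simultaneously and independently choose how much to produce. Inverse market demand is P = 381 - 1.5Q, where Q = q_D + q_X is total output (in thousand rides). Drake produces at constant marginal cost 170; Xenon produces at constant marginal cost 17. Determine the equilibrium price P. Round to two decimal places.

Drake's profit: π_D = (381 - 1.5Q)q_D - (170q_D). Setting ∂π_D/∂q_D = 0: 211 - 3q_D - (3/2)(q_X) = 0.
Xenon's first-order condition: 364 - 3q_X - (3/2)(q_D) = 0.
Best responses: q_D = (211 - (3/2)q_X)/3, q_X = (364 - (3/2)q_D)/3.
Solving the pair: q_D = 116/9, q_X = 1034/9.
Total output Q = 1150/9, so price P = 381 - (3/2)·(1150/9) = 568/3.

189.33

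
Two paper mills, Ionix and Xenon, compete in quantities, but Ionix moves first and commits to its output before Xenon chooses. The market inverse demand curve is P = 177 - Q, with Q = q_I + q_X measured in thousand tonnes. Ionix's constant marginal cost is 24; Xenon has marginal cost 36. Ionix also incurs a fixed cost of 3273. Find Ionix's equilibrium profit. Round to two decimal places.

The follower Xenon best-responds to any q_I: π_X = (177 - Q)q_X - 36q_X.
∂π_X/∂q_X = 141 - q_I - 2q_X = 0 gives the reaction function q_X = (141 - q_I)/2.
Ionix substitutes q_X(q_I) into its own profit: π_I = q_I(177 - q_I - (141 - q_I)/2) - 24q_I = (213/2 - (1/2)q_I)q_I - 24q_I.
Maximising: ∂π_I/∂q_I = 165/2 - q_I = 0, giving q_I = 165/2.
Then q_X = (141 - 165/2)/2 = 117/4.
Price P = 177 - 447/4 = 261/4.
Ionix's profit: (261/4 - 24)·(165/2) - 3273 = 1041/8.

130.13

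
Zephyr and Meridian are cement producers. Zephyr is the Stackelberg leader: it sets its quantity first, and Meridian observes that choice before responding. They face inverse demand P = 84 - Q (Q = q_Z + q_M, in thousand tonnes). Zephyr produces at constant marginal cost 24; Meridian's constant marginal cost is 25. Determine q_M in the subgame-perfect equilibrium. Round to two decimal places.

14.25

Solve by backward induction. Given q_Z, the follower Meridian maximises π_M = (84 - q_Z - q_M)q_M - 25q_M.
Setting the follower's marginal profit to zero, 59 - q_Z - 2q_M = 0, i.e. q_M = (59 - q_Z)/2.
Zephyr substitutes q_M(q_Z) into its own profit: π_Z = q_Z(84 - q_Z - (59 - q_Z)/2) - 24q_Z = (109/2 - (1/2)q_Z)q_Z - 24q_Z.
The leader's first-order condition 61/2 - q_Z = 0 yields q_Z = 61/2.
Then q_M = (59 - 61/2)/2 = 57/4.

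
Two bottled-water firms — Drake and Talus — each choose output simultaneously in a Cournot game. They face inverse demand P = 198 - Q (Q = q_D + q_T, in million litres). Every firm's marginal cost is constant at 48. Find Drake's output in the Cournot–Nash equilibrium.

Each firm earns π_i = (198 - Q)q_i - 48q_i.
Setting ∂π_i/∂q_i = 0 with rivals' quantities fixed: 150 - 2q_i - q_j = 0.
By symmetry each firm produces the same amount; substituting q_j = q_i yields q_i = 150/3 = 50.

50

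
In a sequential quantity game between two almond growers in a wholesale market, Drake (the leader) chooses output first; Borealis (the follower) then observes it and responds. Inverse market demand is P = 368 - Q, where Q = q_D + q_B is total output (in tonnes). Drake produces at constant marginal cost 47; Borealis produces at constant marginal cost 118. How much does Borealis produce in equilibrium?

27

Solve by backward induction. Given q_D, the follower Borealis maximises π_B = (368 - q_D - q_B)q_B - 118q_B.
∂π_B/∂q_B = 250 - q_D - 2q_B = 0 gives the reaction function q_B = (250 - q_D)/2.
Drake substitutes q_B(q_D) into its own profit: π_D = q_D(368 - q_D - (250 - q_D)/2) - 47q_D = (243 - (1/2)q_D)q_D - 47q_D.
The leader's first-order condition 196 - q_D = 0 yields q_D = 196.
Then q_B = (250 - 196)/2 = 27.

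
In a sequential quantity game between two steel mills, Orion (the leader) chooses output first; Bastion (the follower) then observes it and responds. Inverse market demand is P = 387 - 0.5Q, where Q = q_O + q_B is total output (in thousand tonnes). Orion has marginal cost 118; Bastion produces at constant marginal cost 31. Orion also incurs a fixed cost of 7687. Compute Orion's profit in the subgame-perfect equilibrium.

594

The follower Bastion best-responds to any q_O: π_B = (387 - 0.5Q)q_B - 31q_B.
Follower FOC: 356 - (1/2)q_O - q_B = 0, so q_B(q_O) = (356 - (1/2)q_O).
Orion substitutes q_B(q_O) into its own profit: π_O = q_O(387 - (1/2)q_O - (356 - (1/2)q_O)/2) - 118q_O = (209 - (1/4)q_O)q_O - 118q_O.
The leader's first-order condition 91 - (1/2)q_O = 0 yields q_O = 182.
Then q_B = (356 - (1/2)·182) = 265.
Price P = 387 - (1/2)·447 = 327/2.
Orion's profit: (327/2 - 118)·182 - 7687 = 594.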